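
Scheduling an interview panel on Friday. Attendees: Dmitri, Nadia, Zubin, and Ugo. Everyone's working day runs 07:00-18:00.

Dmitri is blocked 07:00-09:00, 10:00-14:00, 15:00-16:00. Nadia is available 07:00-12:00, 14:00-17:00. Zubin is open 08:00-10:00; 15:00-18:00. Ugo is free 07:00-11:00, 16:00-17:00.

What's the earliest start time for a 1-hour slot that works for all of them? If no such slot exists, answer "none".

Dmitri free: 09:00-10:00, 14:00-15:00, 16:00-18:00 (invert busy blocks within the working day).
Nadia free: 07:00-12:00, 14:00-17:00.
Zubin free: 08:00-10:00, 15:00-18:00.
Ugo free: 07:00-11:00, 16:00-17:00.
Dmitri ∩ Nadia: 09:00-10:00, 14:00-15:00, 16:00-17:00.
Dmitri ∩ Nadia ∩ Zubin: 09:00-10:00, 16:00-17:00.
Dmitri ∩ Nadia ∩ Zubin ∩ Ugo: 09:00-10:00, 16:00-17:00.
The first common window of at least 60 minutes is 09:00-10:00, so the earliest start is 09:00.

09:00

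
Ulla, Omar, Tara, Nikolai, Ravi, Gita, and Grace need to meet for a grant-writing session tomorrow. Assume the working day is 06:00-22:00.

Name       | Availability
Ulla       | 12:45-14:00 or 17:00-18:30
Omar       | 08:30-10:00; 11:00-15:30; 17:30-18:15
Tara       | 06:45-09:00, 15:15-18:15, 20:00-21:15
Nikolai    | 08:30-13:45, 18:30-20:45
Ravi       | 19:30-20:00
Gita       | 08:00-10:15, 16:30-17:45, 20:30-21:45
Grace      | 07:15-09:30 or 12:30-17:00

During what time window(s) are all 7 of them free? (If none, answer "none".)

none

Ulla ∩ Omar: 12:45-14:00, 17:30-18:15.
Ulla ∩ Omar ∩ Tara: 17:30-18:15.
Ulla ∩ Omar ∩ Tara ∩ Nikolai: ∅.
Ulla ∩ Omar ∩ Tara ∩ Nikolai ∩ Ravi: ∅.
Ulla ∩ Omar ∩ Tara ∩ Nikolai ∩ Ravi ∩ Gita: ∅.
Ulla ∩ Omar ∩ Tara ∩ Nikolai ∩ Ravi ∩ Gita ∩ Grace: ∅.
There is no time when everyone is free.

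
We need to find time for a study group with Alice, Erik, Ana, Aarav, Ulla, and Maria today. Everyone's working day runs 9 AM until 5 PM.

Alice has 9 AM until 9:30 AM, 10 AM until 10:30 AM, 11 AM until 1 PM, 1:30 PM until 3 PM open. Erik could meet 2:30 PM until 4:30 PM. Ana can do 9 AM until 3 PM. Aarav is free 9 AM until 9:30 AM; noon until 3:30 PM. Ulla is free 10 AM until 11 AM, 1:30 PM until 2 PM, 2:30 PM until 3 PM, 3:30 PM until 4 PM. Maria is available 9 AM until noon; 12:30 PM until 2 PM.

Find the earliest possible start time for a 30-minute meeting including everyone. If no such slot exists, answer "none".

Alice ∩ Erik: 14:30-15:00.
Alice ∩ Erik ∩ Ana: 14:30-15:00.
Alice ∩ Erik ∩ Ana ∩ Aarav: 14:30-15:00.
Alice ∩ Erik ∩ Ana ∩ Aarav ∩ Ulla: 14:30-15:00.
Alice ∩ Erik ∩ Ana ∩ Aarav ∩ Ulla ∩ Maria: ∅.
There is no time when everyone is free.
No common window is at least 30 minutes long.

none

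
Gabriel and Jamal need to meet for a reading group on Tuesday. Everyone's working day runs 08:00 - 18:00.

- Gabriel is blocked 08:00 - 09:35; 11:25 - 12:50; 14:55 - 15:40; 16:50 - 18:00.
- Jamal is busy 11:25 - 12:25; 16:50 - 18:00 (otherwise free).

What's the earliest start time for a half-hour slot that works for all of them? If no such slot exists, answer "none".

Gabriel free: 09:35-11:25, 12:50-14:55, 15:40-16:50 (invert busy blocks within the working day).
Jamal free: 08:00-11:25, 12:25-16:50 (invert busy blocks within the working day).
Gabriel ∩ Jamal: 09:35-11:25, 12:50-14:55, 15:40-16:50.
The first common window of at least 30 minutes is 09:35-11:25, so the earliest start is 09:35.

09:35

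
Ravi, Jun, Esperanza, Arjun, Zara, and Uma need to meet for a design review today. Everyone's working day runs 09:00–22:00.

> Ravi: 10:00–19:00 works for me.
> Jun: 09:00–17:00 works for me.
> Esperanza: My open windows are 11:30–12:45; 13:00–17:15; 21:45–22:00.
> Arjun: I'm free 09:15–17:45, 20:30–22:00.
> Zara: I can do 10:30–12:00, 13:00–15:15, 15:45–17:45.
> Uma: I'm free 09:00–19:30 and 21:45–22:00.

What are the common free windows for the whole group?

11:30-12:00, 13:00-15:15, 15:45-17:00

Ravi ∩ Jun: 10:00-17:00.
Ravi ∩ Jun ∩ Esperanza: 11:30-12:45, 13:00-17:00.
Ravi ∩ Jun ∩ Esperanza ∩ Arjun: 11:30-12:45, 13:00-17:00.
Ravi ∩ Jun ∩ Esperanza ∩ Arjun ∩ Zara: 11:30-12:00, 13:00-15:15, 15:45-17:00.
Ravi ∩ Jun ∩ Esperanza ∩ Arjun ∩ Zara ∩ Uma: 11:30-12:00, 13:00-15:15, 15:45-17:00.
Those are the intersection windows.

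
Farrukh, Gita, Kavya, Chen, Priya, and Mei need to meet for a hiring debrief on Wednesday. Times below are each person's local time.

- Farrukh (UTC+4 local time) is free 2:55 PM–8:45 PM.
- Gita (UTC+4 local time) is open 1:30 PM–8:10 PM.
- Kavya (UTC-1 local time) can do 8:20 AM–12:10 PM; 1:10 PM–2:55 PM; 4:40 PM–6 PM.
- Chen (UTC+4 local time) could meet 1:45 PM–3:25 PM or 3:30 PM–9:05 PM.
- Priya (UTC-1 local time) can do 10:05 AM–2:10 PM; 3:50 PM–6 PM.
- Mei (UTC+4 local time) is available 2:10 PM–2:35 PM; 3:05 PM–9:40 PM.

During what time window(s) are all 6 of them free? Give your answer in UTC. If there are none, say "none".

Farrukh in UTC: 10:55-16:45 (subtract 4h to convert from UTC+4).
Gita in UTC: 09:30-16:10 (subtract 4h to convert from UTC+4).
Kavya in UTC: 09:20-13:10, 14:10-15:55, 17:40-19:00 (add 1h to convert from UTC-1).
Chen in UTC: 09:45-11:25, 11:30-17:05 (subtract 4h to convert from UTC+4).
Priya in UTC: 11:05-15:10, 16:50-19:00 (add 1h to convert from UTC-1).
Mei in UTC: 10:10-10:35, 11:05-17:40 (subtract 4h to convert from UTC+4).
Farrukh ∩ Gita: 10:55-16:10.
Farrukh ∩ Gita ∩ Kavya: 10:55-13:10, 14:10-15:55.
Farrukh ∩ Gita ∩ Kavya ∩ Chen: 10:55-11:25, 11:30-13:10, 14:10-15:55.
Farrukh ∩ Gita ∩ Kavya ∩ Chen ∩ Priya: 11:05-11:25, 11:30-13:10, 14:10-15:10.
Farrukh ∩ Gita ∩ Kavya ∩ Chen ∩ Priya ∩ Mei: 11:05-11:25, 11:30-13:10, 14:10-15:10.

11:05-11:25, 11:30-13:10, 14:10-15:10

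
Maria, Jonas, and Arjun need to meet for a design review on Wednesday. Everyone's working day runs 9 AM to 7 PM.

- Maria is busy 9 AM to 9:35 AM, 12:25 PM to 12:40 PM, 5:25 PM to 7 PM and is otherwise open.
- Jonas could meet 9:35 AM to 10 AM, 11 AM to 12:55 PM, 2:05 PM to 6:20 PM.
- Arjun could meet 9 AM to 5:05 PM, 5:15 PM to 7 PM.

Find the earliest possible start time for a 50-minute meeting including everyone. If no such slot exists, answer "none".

11:00

Maria free: 09:35-12:25, 12:40-17:25 (invert busy blocks within the working day).
Jonas free: 09:35-10:00, 11:00-12:55, 14:05-18:20.
Arjun free: 09:00-17:05, 17:15-19:00.
Maria ∩ Jonas: 09:35-10:00, 11:00-12:25, 12:40-12:55, 14:05-17:25.
Maria ∩ Jonas ∩ Arjun: 09:35-10:00, 11:00-12:25, 12:40-12:55, 14:05-17:05, 17:15-17:25.
Those are the intersection windows.
The first common window of at least 50 minutes is 11:00-12:25, so the earliest start is 11:00.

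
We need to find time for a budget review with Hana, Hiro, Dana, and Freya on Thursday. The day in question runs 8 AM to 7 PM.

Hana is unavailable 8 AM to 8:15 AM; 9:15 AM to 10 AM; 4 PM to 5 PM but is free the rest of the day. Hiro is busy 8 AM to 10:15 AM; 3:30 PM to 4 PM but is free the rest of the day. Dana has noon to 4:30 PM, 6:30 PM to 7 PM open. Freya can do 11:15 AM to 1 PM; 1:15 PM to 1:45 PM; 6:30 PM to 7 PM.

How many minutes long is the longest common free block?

Hana free: 08:15-09:15, 10:00-16:00, 17:00-19:00 (invert busy blocks within the working day).
Hiro free: 10:15-15:30, 16:00-19:00 (invert busy blocks within the working day).
Dana free: 12:00-16:30, 18:30-19:00.
Freya free: 11:15-13:00, 13:15-13:45, 18:30-19:00.
Hana ∩ Hiro: 10:15-15:30, 17:00-19:00.
Hana ∩ Hiro ∩ Dana: 12:00-15:30, 18:30-19:00.
Hana ∩ Hiro ∩ Dana ∩ Freya: 12:00-13:00, 13:15-13:45, 18:30-19:00.
The longest is 12:00-13:00 at 60 minutes.

60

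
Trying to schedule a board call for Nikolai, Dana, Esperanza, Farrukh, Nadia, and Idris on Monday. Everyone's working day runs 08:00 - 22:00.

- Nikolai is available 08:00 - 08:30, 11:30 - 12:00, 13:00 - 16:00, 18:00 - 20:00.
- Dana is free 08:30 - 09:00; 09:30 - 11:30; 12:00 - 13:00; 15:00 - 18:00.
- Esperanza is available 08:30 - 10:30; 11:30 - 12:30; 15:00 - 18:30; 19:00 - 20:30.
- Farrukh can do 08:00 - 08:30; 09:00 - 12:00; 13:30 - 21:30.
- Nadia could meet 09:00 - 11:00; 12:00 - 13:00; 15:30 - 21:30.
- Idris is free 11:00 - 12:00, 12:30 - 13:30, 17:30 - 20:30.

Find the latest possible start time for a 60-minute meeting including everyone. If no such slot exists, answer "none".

Nikolai ∩ Dana: 15:00-16:00.
Nikolai ∩ Dana ∩ Esperanza: 15:00-16:00.
Nikolai ∩ Dana ∩ Esperanza ∩ Farrukh: 15:00-16:00.
Nikolai ∩ Dana ∩ Esperanza ∩ Farrukh ∩ Nadia: 15:30-16:00.
Nikolai ∩ Dana ∩ Esperanza ∩ Farrukh ∩ Nadia ∩ Idris: ∅.
There is no time when everyone is free.
No common window is at least 60 minutes long.

none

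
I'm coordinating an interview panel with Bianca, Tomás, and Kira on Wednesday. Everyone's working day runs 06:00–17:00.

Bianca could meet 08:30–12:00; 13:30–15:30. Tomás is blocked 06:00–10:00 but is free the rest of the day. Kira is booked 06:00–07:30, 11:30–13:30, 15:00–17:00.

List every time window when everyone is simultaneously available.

Bianca free: 08:30-12:00, 13:30-15:30.
Tomás free: 10:00-17:00 (invert busy blocks within the working day).
Kira free: 07:30-11:30, 13:30-15:00 (invert busy blocks within the working day).
Bianca ∩ Tomás: 10:00-12:00, 13:30-15:30.
Bianca ∩ Tomás ∩ Kira: 10:00-11:30, 13:30-15:00.
Those are the intersection windows.

10:00-11:30, 13:30-15:00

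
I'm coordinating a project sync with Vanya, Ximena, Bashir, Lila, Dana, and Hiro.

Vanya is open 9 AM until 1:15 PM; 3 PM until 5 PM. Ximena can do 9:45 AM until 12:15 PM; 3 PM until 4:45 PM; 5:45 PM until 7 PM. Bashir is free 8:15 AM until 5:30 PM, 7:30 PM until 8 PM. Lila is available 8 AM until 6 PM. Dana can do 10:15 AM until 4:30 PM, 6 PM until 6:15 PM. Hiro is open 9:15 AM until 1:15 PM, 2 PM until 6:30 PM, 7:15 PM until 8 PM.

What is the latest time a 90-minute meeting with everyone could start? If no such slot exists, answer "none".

Vanya ∩ Ximena: 09:45-12:15, 15:00-16:45.
Vanya ∩ Ximena ∩ Bashir: 09:45-12:15, 15:00-16:45.
Vanya ∩ Ximena ∩ Bashir ∩ Lila: 09:45-12:15, 15:00-16:45.
Vanya ∩ Ximena ∩ Bashir ∩ Lila ∩ Dana: 10:15-12:15, 15:00-16:30.
Vanya ∩ Ximena ∩ Bashir ∩ Lila ∩ Dana ∩ Hiro: 10:15-12:15, 15:00-16:30.
The last common window of at least 90 minutes is 15:00-16:30; a 90-minute meeting can start as late as 15:00 and still end by 16:30.

15:00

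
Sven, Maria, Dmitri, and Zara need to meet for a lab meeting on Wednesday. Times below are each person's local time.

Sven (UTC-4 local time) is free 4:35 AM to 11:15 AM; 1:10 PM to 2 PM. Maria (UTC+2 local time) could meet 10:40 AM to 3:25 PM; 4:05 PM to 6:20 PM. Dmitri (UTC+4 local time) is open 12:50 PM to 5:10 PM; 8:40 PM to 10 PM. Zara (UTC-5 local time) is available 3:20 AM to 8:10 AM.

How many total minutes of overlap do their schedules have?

260

Sven in UTC: 08:35-15:15, 17:10-18:00 (add 4h to convert from UTC-4).
Maria in UTC: 08:40-13:25, 14:05-16:20 (subtract 2h to convert from UTC+2).
Dmitri in UTC: 08:50-13:10, 16:40-18:00 (subtract 4h to convert from UTC+4).
Zara in UTC: 08:20-13:10 (add 5h to convert from UTC-5).
Sven ∩ Maria: 08:40-13:25, 14:05-15:15.
Sven ∩ Maria ∩ Dmitri: 08:50-13:10.
Sven ∩ Maria ∩ Dmitri ∩ Zara: 08:50-13:10.
That's a single block of 260 minutes.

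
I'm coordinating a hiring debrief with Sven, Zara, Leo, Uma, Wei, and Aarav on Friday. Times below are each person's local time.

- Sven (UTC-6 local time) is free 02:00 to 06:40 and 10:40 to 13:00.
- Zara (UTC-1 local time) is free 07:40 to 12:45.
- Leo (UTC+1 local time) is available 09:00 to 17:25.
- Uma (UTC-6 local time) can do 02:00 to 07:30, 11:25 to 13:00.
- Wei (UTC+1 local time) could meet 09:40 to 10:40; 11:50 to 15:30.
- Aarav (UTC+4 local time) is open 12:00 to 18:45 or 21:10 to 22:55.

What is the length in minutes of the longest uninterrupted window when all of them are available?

Sven in UTC: 08:00-12:40, 16:40-19:00 (add 6h to convert from UTC-6).
Zara in UTC: 08:40-13:45 (add 1h to convert from UTC-1).
Leo in UTC: 08:00-16:25 (subtract 1h to convert from UTC+1).
Uma in UTC: 08:00-13:30, 17:25-19:00 (add 6h to convert from UTC-6).
Wei in UTC: 08:40-09:40, 10:50-14:30 (subtract 1h to convert from UTC+1).
Aarav in UTC: 08:00-14:45, 17:10-18:55 (subtract 4h to convert from UTC+4).
Sven ∩ Zara: 08:40-12:40.
Sven ∩ Zara ∩ Leo: 08:40-12:40.
Sven ∩ Zara ∩ Leo ∩ Uma: 08:40-12:40.
Sven ∩ Zara ∩ Leo ∩ Uma ∩ Wei: 08:40-09:40, 10:50-12:40.
Sven ∩ Zara ∩ Leo ∩ Uma ∩ Wei ∩ Aarav: 08:40-09:40, 10:50-12:40.
The longest is 10:50-12:40 at 110 minutes.

110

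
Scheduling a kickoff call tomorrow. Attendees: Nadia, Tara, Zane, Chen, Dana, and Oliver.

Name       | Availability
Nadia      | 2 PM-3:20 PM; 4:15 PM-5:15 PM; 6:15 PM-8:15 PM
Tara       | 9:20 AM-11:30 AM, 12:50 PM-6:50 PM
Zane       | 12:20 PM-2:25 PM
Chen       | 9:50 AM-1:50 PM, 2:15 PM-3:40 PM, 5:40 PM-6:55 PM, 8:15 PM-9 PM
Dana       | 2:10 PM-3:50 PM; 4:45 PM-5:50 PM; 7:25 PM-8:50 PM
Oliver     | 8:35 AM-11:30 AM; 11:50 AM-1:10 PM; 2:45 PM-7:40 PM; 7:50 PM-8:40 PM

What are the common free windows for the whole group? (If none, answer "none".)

Nadia ∩ Tara: 14:00-15:20, 16:15-17:15, 18:15-18:50.
Nadia ∩ Tara ∩ Zane: 14:00-14:25.
Nadia ∩ Tara ∩ Zane ∩ Chen: 14:15-14:25.
Nadia ∩ Tara ∩ Zane ∩ Chen ∩ Dana: 14:15-14:25.
Nadia ∩ Tara ∩ Zane ∩ Chen ∩ Dana ∩ Oliver: ∅.
There is no time when everyone is free.

none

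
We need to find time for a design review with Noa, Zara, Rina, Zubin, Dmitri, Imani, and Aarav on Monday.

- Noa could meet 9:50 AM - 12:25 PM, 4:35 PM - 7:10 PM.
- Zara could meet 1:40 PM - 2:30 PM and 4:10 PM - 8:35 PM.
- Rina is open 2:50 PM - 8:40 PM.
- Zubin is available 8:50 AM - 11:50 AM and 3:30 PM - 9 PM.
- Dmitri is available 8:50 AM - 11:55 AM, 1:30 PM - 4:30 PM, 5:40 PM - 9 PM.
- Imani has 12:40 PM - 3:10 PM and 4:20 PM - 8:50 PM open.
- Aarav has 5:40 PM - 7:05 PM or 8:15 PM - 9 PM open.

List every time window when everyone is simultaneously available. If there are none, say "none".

17:40-19:05

Noa ∩ Zara: 16:35-19:10.
Noa ∩ Zara ∩ Rina: 16:35-19:10.
Noa ∩ Zara ∩ Rina ∩ Zubin: 16:35-19:10.
Noa ∩ Zara ∩ Rina ∩ Zubin ∩ Dmitri: 17:40-19:10.
Noa ∩ Zara ∩ Rina ∩ Zubin ∩ Dmitri ∩ Imani: 17:40-19:10.
Noa ∩ Zara ∩ Rina ∩ Zubin ∩ Dmitri ∩ Imani ∩ Aarav: 17:40-19:05.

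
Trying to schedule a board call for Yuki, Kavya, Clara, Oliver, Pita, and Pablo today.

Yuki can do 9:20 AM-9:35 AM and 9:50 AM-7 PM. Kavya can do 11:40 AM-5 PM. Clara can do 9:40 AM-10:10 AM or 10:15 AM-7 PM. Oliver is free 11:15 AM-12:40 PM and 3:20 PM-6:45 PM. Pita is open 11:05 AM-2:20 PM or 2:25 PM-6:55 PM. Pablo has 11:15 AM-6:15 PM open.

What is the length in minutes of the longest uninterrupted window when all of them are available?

100

Yuki ∩ Kavya: 11:40-17:00.
Yuki ∩ Kavya ∩ Clara: 11:40-17:00.
Yuki ∩ Kavya ∩ Clara ∩ Oliver: 11:40-12:40, 15:20-17:00.
Yuki ∩ Kavya ∩ Clara ∩ Oliver ∩ Pita: 11:40-12:40, 15:20-17:00.
Yuki ∩ Kavya ∩ Clara ∩ Oliver ∩ Pita ∩ Pablo: 11:40-12:40, 15:20-17:00.
The longest is 15:20-17:00 at 100 minutes.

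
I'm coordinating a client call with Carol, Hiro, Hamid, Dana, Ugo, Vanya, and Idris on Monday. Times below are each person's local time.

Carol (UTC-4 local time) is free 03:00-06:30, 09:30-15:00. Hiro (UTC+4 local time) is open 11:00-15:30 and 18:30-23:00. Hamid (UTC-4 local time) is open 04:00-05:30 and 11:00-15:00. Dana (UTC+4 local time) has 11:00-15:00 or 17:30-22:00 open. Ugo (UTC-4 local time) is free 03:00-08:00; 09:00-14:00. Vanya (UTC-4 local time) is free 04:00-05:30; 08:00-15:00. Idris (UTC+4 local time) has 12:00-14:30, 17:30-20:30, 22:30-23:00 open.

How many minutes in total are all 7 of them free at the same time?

180

Carol in UTC: 07:00-10:30, 13:30-19:00 (add 4h to convert from UTC-4).
Hiro in UTC: 07:00-11:30, 14:30-19:00 (subtract 4h to convert from UTC+4).
Hamid in UTC: 08:00-09:30, 15:00-19:00 (add 4h to convert from UTC-4).
Dana in UTC: 07:00-11:00, 13:30-18:00 (subtract 4h to convert from UTC+4).
Ugo in UTC: 07:00-12:00, 13:00-18:00 (add 4h to convert from UTC-4).
Vanya in UTC: 08:00-09:30, 12:00-19:00 (add 4h to convert from UTC-4).
Idris in UTC: 08:00-10:30, 13:30-16:30, 18:30-19:00 (subtract 4h to convert from UTC+4).
Carol ∩ Hiro: 07:00-10:30, 14:30-19:00.
Carol ∩ Hiro ∩ Hamid: 08:00-09:30, 15:00-19:00.
Carol ∩ Hiro ∩ Hamid ∩ Dana: 08:00-09:30, 15:00-18:00.
Carol ∩ Hiro ∩ Hamid ∩ Dana ∩ Ugo: 08:00-09:30, 15:00-18:00.
Carol ∩ Hiro ∩ Hamid ∩ Dana ∩ Ugo ∩ Vanya: 08:00-09:30, 15:00-18:00.
Carol ∩ Hiro ∩ Hamid ∩ Dana ∩ Ugo ∩ Vanya ∩ Idris: 08:00-09:30, 15:00-16:30.
Summing the common windows: 90 + 90 = 180 minutes.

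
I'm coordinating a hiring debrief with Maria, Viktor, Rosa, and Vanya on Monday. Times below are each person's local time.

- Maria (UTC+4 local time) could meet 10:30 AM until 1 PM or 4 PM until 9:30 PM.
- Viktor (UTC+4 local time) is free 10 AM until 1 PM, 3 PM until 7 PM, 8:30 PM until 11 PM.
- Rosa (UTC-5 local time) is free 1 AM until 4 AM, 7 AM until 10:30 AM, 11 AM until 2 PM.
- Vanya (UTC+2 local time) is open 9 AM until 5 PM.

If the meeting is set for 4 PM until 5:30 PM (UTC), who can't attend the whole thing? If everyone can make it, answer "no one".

Vanya, Viktor

Maria in UTC: 06:30-09:00, 12:00-17:30 (subtract 4h to convert from UTC+4).
Viktor in UTC: 06:00-09:00, 11:00-15:00, 16:30-19:00 (subtract 4h to convert from UTC+4).
Rosa in UTC: 06:00-09:00, 12:00-15:30, 16:00-19:00 (add 5h to convert from UTC-5).
Vanya in UTC: 07:00-15:00 (subtract 2h to convert from UTC+2).
Maria: free for 16:00-17:30. Viktor: not fully free for 16:00-17:30. Rosa: free for 16:00-17:30. Vanya: not fully free for 16:00-17:30.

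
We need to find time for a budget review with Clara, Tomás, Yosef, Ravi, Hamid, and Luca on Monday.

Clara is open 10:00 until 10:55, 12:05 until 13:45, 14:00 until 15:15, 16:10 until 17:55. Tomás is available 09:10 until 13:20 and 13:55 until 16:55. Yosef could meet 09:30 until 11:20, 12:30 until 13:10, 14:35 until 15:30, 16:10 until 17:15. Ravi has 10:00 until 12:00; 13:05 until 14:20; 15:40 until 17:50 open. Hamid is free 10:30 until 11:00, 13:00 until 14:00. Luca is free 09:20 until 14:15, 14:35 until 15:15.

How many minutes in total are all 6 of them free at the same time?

30

Clara ∩ Tomás: 10:00-10:55, 12:05-13:20, 14:00-15:15, 16:10-16:55.
Clara ∩ Tomás ∩ Yosef: 10:00-10:55, 12:30-13:10, 14:35-15:15, 16:10-16:55.
Clara ∩ Tomás ∩ Yosef ∩ Ravi: 10:00-10:55, 13:05-13:10, 16:10-16:55.
Clara ∩ Tomás ∩ Yosef ∩ Ravi ∩ Hamid: 10:30-10:55, 13:05-13:10.
Clara ∩ Tomás ∩ Yosef ∩ Ravi ∩ Hamid ∩ Luca: 10:30-10:55, 13:05-13:10.
Summing the common windows: 25 + 5 = 30 minutes.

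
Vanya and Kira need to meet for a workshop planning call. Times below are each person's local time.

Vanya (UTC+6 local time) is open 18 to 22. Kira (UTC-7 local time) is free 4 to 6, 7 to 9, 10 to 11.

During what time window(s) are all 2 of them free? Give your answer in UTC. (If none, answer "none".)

Vanya in UTC: 12:00-16:00 (subtract 6h to convert from UTC+6).
Kira in UTC: 11:00-13:00, 14:00-16:00, 17:00-18:00 (add 7h to convert from UTC-7).
Vanya ∩ Kira: 12:00-13:00, 14:00-16:00.
Those are the intersection windows.

12:00-13:00, 14:00-16:00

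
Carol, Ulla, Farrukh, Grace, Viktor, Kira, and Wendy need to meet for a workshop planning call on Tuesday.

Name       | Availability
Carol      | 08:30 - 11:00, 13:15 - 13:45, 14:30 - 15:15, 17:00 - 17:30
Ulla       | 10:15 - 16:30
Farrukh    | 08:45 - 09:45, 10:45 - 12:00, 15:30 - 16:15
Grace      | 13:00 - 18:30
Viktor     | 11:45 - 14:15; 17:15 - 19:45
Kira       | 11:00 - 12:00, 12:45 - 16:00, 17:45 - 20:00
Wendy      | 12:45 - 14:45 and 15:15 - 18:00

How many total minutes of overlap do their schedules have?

0

Carol ∩ Ulla: 10:15-11:00, 13:15-13:45, 14:30-15:15.
Carol ∩ Ulla ∩ Farrukh: 10:45-11:00.
Carol ∩ Ulla ∩ Farrukh ∩ Grace: ∅.
Carol ∩ Ulla ∩ Farrukh ∩ Grace ∩ Viktor: ∅.
Carol ∩ Ulla ∩ Farrukh ∩ Grace ∩ Viktor ∩ Kira: ∅.
Carol ∩ Ulla ∩ Farrukh ∩ Grace ∩ Viktor ∩ Kira ∩ Wendy: ∅.
There is no time when everyone is free.
There is no common window, so the total is 0 minutes.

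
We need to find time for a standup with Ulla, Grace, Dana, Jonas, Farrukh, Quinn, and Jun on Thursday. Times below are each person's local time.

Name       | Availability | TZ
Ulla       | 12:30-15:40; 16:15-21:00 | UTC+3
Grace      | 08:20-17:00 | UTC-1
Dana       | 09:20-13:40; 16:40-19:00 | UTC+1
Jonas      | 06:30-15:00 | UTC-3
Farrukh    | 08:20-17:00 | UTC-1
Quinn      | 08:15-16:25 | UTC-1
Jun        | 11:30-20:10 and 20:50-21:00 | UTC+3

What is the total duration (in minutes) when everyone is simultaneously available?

280

Ulla in UTC: 09:30-12:40, 13:15-18:00 (subtract 3h to convert from UTC+3).
Grace in UTC: 09:20-18:00 (add 1h to convert from UTC-1).
Dana in UTC: 08:20-12:40, 15:40-18:00 (subtract 1h to convert from UTC+1).
Jonas in UTC: 09:30-18:00 (add 3h to convert from UTC-3).
Farrukh in UTC: 09:20-18:00 (add 1h to convert from UTC-1).
Quinn in UTC: 09:15-17:25 (add 1h to convert from UTC-1).
Jun in UTC: 08:30-17:10, 17:50-18:00 (subtract 3h to convert from UTC+3).
Ulla ∩ Grace: 09:30-12:40, 13:15-18:00.
Ulla ∩ Grace ∩ Dana: 09:30-12:40, 15:40-18:00.
Ulla ∩ Grace ∩ Dana ∩ Jonas: 09:30-12:40, 15:40-18:00.
Ulla ∩ Grace ∩ Dana ∩ Jonas ∩ Farrukh: 09:30-12:40, 15:40-18:00.
Ulla ∩ Grace ∩ Dana ∩ Jonas ∩ Farrukh ∩ Quinn: 09:30-12:40, 15:40-17:25.
Ulla ∩ Grace ∩ Dana ∩ Jonas ∩ Farrukh ∩ Quinn ∩ Jun: 09:30-12:40, 15:40-17:10.
Summing the common windows: 190 + 90 = 280 minutes.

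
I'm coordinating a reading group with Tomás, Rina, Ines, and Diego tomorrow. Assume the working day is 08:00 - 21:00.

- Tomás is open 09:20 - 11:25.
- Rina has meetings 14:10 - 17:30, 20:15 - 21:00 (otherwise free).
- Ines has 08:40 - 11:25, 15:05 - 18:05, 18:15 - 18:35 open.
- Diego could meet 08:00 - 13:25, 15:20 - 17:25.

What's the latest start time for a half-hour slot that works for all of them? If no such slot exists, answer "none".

Tomás free: 09:20-11:25.
Rina free: 08:00-14:10, 17:30-20:15 (invert busy blocks within the working day).
Ines free: 08:40-11:25, 15:05-18:05, 18:15-18:35.
Diego free: 08:00-13:25, 15:20-17:25.
Tomás ∩ Rina: 09:20-11:25.
Tomás ∩ Rina ∩ Ines: 09:20-11:25.
Tomás ∩ Rina ∩ Ines ∩ Diego: 09:20-11:25.
The last common window of at least 30 minutes is 09:20-11:25; a 30-minute meeting can start as late as 10:55 and still end by 11:25.

10:55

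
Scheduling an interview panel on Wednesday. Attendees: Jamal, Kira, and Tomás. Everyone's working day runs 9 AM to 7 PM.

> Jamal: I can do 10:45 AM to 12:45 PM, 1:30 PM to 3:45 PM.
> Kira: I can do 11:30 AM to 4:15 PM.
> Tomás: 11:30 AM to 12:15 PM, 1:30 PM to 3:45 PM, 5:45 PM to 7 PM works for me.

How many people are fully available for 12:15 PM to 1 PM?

Kira can make the full 12:15-13:00 slot — that's 1.

1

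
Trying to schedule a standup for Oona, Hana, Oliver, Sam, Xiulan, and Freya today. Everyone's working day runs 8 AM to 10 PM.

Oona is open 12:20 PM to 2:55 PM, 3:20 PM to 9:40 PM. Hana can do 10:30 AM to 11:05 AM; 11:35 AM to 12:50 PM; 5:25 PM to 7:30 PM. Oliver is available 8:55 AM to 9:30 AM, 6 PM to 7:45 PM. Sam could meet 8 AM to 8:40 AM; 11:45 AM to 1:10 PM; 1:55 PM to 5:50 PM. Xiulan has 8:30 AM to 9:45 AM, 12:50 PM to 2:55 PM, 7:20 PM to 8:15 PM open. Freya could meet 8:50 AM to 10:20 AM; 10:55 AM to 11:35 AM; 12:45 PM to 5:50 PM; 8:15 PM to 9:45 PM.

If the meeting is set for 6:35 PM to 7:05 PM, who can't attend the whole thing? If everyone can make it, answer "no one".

Oona: free for 18:35-19:05. Hana: free for 18:35-19:05. Oliver: free for 18:35-19:05. Sam: not fully free for 18:35-19:05. Xiulan: not fully free for 18:35-19:05. Freya: not fully free for 18:35-19:05.

Freya, Sam, Xiulan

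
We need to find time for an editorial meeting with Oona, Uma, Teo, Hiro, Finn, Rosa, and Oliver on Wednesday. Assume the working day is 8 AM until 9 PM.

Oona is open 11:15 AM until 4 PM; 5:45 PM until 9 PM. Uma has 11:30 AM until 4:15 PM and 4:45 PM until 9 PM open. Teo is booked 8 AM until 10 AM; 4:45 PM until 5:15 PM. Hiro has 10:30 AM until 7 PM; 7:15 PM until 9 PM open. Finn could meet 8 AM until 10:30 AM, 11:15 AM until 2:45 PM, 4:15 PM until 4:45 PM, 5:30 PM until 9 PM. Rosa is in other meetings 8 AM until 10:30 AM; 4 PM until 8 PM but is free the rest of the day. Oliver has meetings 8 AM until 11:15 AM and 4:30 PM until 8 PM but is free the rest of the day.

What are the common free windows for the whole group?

Oona free: 11:15-16:00, 17:45-21:00.
Uma free: 11:30-16:15, 16:45-21:00.
Teo free: 10:00-16:45, 17:15-21:00 (invert busy blocks within the working day).
Hiro free: 10:30-19:00, 19:15-21:00.
Finn free: 08:00-10:30, 11:15-14:45, 16:15-16:45, 17:30-21:00.
Rosa free: 10:30-16:00, 20:00-21:00 (invert busy blocks within the working day).
Oliver free: 11:15-16:30, 20:00-21:00 (invert busy blocks within the working day).
Oona ∩ Uma: 11:30-16:00, 17:45-21:00.
Oona ∩ Uma ∩ Teo: 11:30-16:00, 17:45-21:00.
Oona ∩ Uma ∩ Teo ∩ Hiro: 11:30-16:00, 17:45-19:00, 19:15-21:00.
Oona ∩ Uma ∩ Teo ∩ Hiro ∩ Finn: 11:30-14:45, 17:45-19:00, 19:15-21:00.
Oona ∩ Uma ∩ Teo ∩ Hiro ∩ Finn ∩ Rosa: 11:30-14:45, 20:00-21:00.
Oona ∩ Uma ∩ Teo ∩ Hiro ∩ Finn ∩ Rosa ∩ Oliver: 11:30-14:45, 20:00-21:00.

11:30-14:45, 20:00-21:00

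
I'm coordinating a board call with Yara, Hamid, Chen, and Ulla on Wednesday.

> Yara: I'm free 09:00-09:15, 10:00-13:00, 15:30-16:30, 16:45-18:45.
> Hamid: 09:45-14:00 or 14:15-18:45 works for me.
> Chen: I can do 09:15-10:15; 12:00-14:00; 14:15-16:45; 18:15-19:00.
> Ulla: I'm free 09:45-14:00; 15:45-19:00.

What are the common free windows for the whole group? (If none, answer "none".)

Yara ∩ Hamid: 10:00-13:00, 15:30-16:30, 16:45-18:45.
Yara ∩ Hamid ∩ Chen: 10:00-10:15, 12:00-13:00, 15:30-16:30, 18:15-18:45.
Yara ∩ Hamid ∩ Chen ∩ Ulla: 10:00-10:15, 12:00-13:00, 15:45-16:30, 18:15-18:45.

10:00-10:15, 12:00-13:00, 15:45-16:30, 18:15-18:45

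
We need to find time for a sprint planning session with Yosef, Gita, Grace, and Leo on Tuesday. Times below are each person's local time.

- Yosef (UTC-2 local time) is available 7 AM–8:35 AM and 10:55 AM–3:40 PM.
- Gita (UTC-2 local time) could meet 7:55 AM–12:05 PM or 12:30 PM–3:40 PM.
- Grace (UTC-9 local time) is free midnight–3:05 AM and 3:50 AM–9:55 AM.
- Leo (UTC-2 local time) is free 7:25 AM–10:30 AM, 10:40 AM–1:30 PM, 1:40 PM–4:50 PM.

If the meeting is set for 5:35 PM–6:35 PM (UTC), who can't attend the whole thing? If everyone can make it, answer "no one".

Yosef in UTC: 09:00-10:35, 12:55-17:40 (add 2h to convert from UTC-2).
Gita in UTC: 09:55-14:05, 14:30-17:40 (add 2h to convert from UTC-2).
Grace in UTC: 09:00-12:05, 12:50-18:55 (add 9h to convert from UTC-9).
Leo in UTC: 09:25-12:30, 12:40-15:30, 15:40-18:50 (add 2h to convert from UTC-2).
Yosef: not fully free for 17:35-18:35. Gita: not fully free for 17:35-18:35. Grace: free for 17:35-18:35. Leo: free for 17:35-18:35.

Gita, Yosef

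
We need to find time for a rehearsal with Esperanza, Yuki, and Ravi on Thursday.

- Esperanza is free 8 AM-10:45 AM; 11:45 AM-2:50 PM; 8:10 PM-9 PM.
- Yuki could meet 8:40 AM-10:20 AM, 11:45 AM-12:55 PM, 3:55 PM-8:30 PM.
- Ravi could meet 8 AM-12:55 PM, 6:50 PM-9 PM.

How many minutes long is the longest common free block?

100

Esperanza ∩ Yuki: 08:40-10:20, 11:45-12:55, 20:10-20:30.
Esperanza ∩ Yuki ∩ Ravi: 08:40-10:20, 11:45-12:55, 20:10-20:30.
Those are the intersection windows.
The longest is 08:40-10:20 at 100 minutes.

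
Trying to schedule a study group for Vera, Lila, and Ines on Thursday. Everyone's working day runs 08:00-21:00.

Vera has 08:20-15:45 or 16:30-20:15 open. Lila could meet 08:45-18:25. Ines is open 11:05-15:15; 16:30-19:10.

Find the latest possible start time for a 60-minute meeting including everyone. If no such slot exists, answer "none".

17:25

Vera ∩ Lila: 08:45-15:45, 16:30-18:25.
Vera ∩ Lila ∩ Ines: 11:05-15:15, 16:30-18:25.
The last common window of at least 60 minutes is 16:30-18:25; a 60-minute meeting can start as late as 17:25 and still end by 18:25.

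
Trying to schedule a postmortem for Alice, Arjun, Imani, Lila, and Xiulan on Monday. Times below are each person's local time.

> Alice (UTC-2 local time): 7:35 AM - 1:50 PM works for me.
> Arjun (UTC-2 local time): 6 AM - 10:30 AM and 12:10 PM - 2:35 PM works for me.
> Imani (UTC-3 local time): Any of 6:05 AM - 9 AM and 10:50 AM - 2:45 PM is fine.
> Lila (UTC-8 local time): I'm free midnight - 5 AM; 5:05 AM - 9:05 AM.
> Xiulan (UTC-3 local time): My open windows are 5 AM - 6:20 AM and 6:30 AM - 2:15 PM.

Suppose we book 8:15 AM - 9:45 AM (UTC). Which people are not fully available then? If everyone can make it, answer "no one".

Alice, Imani, Xiulan

Alice in UTC: 09:35-15:50 (add 2h to convert from UTC-2).
Arjun in UTC: 08:00-12:30, 14:10-16:35 (add 2h to convert from UTC-2).
Imani in UTC: 09:05-12:00, 13:50-17:45 (add 3h to convert from UTC-3).
Lila in UTC: 08:00-13:00, 13:05-17:05 (add 8h to convert from UTC-8).
Xiulan in UTC: 08:00-09:20, 09:30-17:15 (add 3h to convert from UTC-3).
Alice: not fully free for 08:15-09:45. Arjun: free for 08:15-09:45. Imani: not fully free for 08:15-09:45. Lila: free for 08:15-09:45. Xiulan: not fully free for 08:15-09:45.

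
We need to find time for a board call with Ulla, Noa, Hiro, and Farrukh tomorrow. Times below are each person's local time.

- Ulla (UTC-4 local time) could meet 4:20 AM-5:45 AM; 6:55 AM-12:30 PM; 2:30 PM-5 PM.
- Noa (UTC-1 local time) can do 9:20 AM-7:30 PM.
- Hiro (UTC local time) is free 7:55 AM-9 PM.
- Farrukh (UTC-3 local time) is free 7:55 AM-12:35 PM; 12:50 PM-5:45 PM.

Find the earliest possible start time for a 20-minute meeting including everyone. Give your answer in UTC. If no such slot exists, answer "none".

Ulla in UTC: 08:20-09:45, 10:55-16:30, 18:30-21:00 (add 4h to convert from UTC-4).
Noa in UTC: 10:20-20:30 (add 1h to convert from UTC-1).
Hiro in UTC: 07:55-21:00.
Farrukh in UTC: 10:55-15:35, 15:50-20:45 (add 3h to convert from UTC-3).
Ulla ∩ Noa: 10:55-16:30, 18:30-20:30.
Ulla ∩ Noa ∩ Hiro: 10:55-16:30, 18:30-20:30.
Ulla ∩ Noa ∩ Hiro ∩ Farrukh: 10:55-15:35, 15:50-16:30, 18:30-20:30.
The first common window of at least 20 minutes is 10:55-15:35, so the earliest start is 10:55.

10:55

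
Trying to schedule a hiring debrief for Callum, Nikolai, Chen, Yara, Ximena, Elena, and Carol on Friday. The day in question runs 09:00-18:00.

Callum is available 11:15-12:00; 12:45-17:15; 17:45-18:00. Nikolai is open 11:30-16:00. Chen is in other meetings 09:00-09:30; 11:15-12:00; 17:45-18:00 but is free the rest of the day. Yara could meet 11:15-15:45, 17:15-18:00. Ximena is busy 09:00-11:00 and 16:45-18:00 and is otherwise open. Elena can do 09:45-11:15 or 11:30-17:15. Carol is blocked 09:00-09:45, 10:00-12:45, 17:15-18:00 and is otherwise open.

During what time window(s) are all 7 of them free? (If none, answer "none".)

Callum free: 11:15-12:00, 12:45-17:15, 17:45-18:00.
Nikolai free: 11:30-16:00.
Chen free: 09:30-11:15, 12:00-17:45 (invert busy blocks within the working day).
Yara free: 11:15-15:45, 17:15-18:00.
Ximena free: 11:00-16:45 (invert busy blocks within the working day).
Elena free: 09:45-11:15, 11:30-17:15.
Carol free: 09:45-10:00, 12:45-17:15 (invert busy blocks within the working day).
Callum ∩ Nikolai: 11:30-12:00, 12:45-16:00.
Callum ∩ Nikolai ∩ Chen: 12:45-16:00.
Callum ∩ Nikolai ∩ Chen ∩ Yara: 12:45-15:45.
Callum ∩ Nikolai ∩ Chen ∩ Yara ∩ Ximena: 12:45-15:45.
Callum ∩ Nikolai ∩ Chen ∩ Yara ∩ Ximena ∩ Elena: 12:45-15:45.
Callum ∩ Nikolai ∩ Chen ∩ Yara ∩ Ximena ∩ Elena ∩ Carol: 12:45-15:45.

12:45-15:45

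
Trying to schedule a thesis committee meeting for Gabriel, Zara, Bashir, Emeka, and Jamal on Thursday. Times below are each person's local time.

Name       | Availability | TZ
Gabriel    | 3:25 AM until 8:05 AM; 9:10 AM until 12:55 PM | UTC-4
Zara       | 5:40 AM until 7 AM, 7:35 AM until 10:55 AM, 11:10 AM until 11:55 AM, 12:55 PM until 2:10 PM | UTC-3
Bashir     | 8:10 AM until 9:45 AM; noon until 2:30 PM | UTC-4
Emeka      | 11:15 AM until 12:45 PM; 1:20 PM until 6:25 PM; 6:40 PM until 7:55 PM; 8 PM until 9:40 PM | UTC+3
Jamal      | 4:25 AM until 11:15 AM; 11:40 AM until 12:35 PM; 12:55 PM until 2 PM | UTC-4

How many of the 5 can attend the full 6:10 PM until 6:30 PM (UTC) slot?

Gabriel in UTC: 07:25-12:05, 13:10-16:55 (add 4h to convert from UTC-4).
Zara in UTC: 08:40-10:00, 10:35-13:55, 14:10-14:55, 15:55-17:10 (add 3h to convert from UTC-3).
Bashir in UTC: 12:10-13:45, 16:00-18:30 (add 4h to convert from UTC-4).
Emeka in UTC: 08:15-09:45, 10:20-15:25, 15:40-16:55, 17:00-18:40 (subtract 3h to convert from UTC+3).
Jamal in UTC: 08:25-15:15, 15:40-16:35, 16:55-18:00 (add 4h to convert from UTC-4).
Bashir and Emeka can make the full 18:10-18:30 slot — that's 2.

2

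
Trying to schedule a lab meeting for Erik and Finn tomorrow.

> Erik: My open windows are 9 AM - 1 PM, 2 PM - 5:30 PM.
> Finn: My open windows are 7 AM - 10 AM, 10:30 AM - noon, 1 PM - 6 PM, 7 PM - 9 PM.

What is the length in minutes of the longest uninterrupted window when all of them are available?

Erik ∩ Finn: 09:00-10:00, 10:30-12:00, 14:00-17:30.
The longest is 14:00-17:30 at 210 minutes.

210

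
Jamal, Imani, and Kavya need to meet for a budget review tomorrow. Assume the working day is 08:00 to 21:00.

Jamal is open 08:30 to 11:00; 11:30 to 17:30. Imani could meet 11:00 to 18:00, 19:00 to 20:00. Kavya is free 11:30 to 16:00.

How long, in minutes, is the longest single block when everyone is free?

270

Jamal ∩ Imani: 11:30-17:30.
Jamal ∩ Imani ∩ Kavya: 11:30-16:00.
The longest is 11:30-16:00 at 270 minutes.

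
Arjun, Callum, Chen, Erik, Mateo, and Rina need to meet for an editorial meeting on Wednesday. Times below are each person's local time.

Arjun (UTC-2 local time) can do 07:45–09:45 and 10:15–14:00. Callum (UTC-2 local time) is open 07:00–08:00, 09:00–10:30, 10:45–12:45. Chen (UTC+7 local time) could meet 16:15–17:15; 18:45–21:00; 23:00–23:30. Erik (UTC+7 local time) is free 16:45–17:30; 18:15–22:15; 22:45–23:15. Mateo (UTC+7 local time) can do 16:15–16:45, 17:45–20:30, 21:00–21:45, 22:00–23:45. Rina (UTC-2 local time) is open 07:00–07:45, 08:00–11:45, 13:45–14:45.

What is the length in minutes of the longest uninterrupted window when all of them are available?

Arjun in UTC: 09:45-11:45, 12:15-16:00 (add 2h to convert from UTC-2).
Callum in UTC: 09:00-10:00, 11:00-12:30, 12:45-14:45 (add 2h to convert from UTC-2).
Chen in UTC: 09:15-10:15, 11:45-14:00, 16:00-16:30 (subtract 7h to convert from UTC+7).
Erik in UTC: 09:45-10:30, 11:15-15:15, 15:45-16:15 (subtract 7h to convert from UTC+7).
Mateo in UTC: 09:15-09:45, 10:45-13:30, 14:00-14:45, 15:00-16:45 (subtract 7h to convert from UTC+7).
Rina in UTC: 09:00-09:45, 10:00-13:45, 15:45-16:45 (add 2h to convert from UTC-2).
Arjun ∩ Callum: 09:45-10:00, 11:00-11:45, 12:15-12:30, 12:45-14:45.
Arjun ∩ Callum ∩ Chen: 09:45-10:00, 12:15-12:30, 12:45-14:00.
Arjun ∩ Callum ∩ Chen ∩ Erik: 09:45-10:00, 12:15-12:30, 12:45-14:00.
Arjun ∩ Callum ∩ Chen ∩ Erik ∩ Mateo: 12:15-12:30, 12:45-13:30.
Arjun ∩ Callum ∩ Chen ∩ Erik ∩ Mateo ∩ Rina: 12:15-12:30, 12:45-13:30.
Those are the intersection windows.
The longest is 12:45-13:30 at 45 minutes.

45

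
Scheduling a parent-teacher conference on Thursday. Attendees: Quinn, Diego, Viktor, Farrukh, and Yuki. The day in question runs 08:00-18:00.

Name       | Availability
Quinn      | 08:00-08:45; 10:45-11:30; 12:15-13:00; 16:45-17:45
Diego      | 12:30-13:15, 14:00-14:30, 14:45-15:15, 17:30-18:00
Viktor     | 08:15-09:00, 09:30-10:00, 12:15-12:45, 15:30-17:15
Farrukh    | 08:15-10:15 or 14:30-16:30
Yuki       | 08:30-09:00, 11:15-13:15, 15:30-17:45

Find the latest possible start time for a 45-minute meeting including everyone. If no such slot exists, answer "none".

none

Quinn ∩ Diego: 12:30-13:00, 17:30-17:45.
Quinn ∩ Diego ∩ Viktor: 12:30-12:45.
Quinn ∩ Diego ∩ Viktor ∩ Farrukh: ∅.
Quinn ∩ Diego ∩ Viktor ∩ Farrukh ∩ Yuki: ∅.
There is no time when everyone is free.
No common window is at least 45 minutes long.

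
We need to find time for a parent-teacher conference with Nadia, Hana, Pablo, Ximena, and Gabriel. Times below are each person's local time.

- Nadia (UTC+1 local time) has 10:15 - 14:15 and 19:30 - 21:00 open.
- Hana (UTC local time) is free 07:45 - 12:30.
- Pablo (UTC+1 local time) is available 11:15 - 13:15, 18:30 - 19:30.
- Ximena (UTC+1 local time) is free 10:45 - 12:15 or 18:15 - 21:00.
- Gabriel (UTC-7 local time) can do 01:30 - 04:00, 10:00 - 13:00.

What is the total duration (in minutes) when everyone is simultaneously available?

45

Nadia in UTC: 09:15-13:15, 18:30-20:00 (subtract 1h to convert from UTC+1).
Hana in UTC: 07:45-12:30.
Pablo in UTC: 10:15-12:15, 17:30-18:30 (subtract 1h to convert from UTC+1).
Ximena in UTC: 09:45-11:15, 17:15-20:00 (subtract 1h to convert from UTC+1).
Gabriel in UTC: 08:30-11:00, 17:00-20:00 (add 7h to convert from UTC-7).
Nadia ∩ Hana: 09:15-12:30.
Nadia ∩ Hana ∩ Pablo: 10:15-12:15.
Nadia ∩ Hana ∩ Pablo ∩ Ximena: 10:15-11:15.
Nadia ∩ Hana ∩ Pablo ∩ Ximena ∩ Gabriel: 10:15-11:00.
Those are the intersection windows.
That's a single block of 45 minutes.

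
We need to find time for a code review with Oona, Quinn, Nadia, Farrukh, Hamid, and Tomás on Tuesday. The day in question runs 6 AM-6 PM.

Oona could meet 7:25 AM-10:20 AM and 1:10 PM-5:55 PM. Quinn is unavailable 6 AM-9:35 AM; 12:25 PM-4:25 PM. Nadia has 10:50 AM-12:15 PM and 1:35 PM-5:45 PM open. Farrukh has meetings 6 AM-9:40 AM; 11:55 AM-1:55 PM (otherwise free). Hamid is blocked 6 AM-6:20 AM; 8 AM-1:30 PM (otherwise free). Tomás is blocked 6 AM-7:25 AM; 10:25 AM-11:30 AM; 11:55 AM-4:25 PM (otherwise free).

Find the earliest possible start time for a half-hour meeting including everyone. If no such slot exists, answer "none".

16:25

Oona free: 07:25-10:20, 13:10-17:55.
Quinn free: 09:35-12:25, 16:25-18:00 (invert busy blocks within the working day).
Nadia free: 10:50-12:15, 13:35-17:45.
Farrukh free: 09:40-11:55, 13:55-18:00 (invert busy blocks within the working day).
Hamid free: 06:20-08:00, 13:30-18:00 (invert busy blocks within the working day).
Tomás free: 07:25-10:25, 11:30-11:55, 16:25-18:00 (invert busy blocks within the working day).
Oona ∩ Quinn: 09:35-10:20, 16:25-17:55.
Oona ∩ Quinn ∩ Nadia: 16:25-17:45.
Oona ∩ Quinn ∩ Nadia ∩ Farrukh: 16:25-17:45.
Oona ∩ Quinn ∩ Nadia ∩ Farrukh ∩ Hamid: 16:25-17:45.
Oona ∩ Quinn ∩ Nadia ∩ Farrukh ∩ Hamid ∩ Tomás: 16:25-17:45.
The first common window of at least 30 minutes is 16:25-17:45, so the earliest start is 16:25.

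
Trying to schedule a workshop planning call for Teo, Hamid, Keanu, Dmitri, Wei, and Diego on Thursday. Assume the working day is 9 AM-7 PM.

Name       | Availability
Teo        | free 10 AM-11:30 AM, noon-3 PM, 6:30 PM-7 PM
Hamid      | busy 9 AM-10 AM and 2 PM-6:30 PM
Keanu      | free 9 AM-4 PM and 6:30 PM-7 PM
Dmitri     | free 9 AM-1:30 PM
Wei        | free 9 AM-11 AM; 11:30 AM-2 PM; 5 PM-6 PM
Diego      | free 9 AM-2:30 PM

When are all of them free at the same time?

Teo free: 10:00-11:30, 12:00-15:00, 18:30-19:00.
Hamid free: 10:00-14:00, 18:30-19:00 (invert busy blocks within the working day).
Keanu free: 09:00-16:00, 18:30-19:00.
Dmitri free: 09:00-13:30.
Wei free: 09:00-11:00, 11:30-14:00, 17:00-18:00.
Diego free: 09:00-14:30.
Teo ∩ Hamid: 10:00-11:30, 12:00-14:00, 18:30-19:00.
Teo ∩ Hamid ∩ Keanu: 10:00-11:30, 12:00-14:00, 18:30-19:00.
Teo ∩ Hamid ∩ Keanu ∩ Dmitri: 10:00-11:30, 12:00-13:30.
Teo ∩ Hamid ∩ Keanu ∩ Dmitri ∩ Wei: 10:00-11:00, 12:00-13:30.
Teo ∩ Hamid ∩ Keanu ∩ Dmitri ∩ Wei ∩ Diego: 10:00-11:00, 12:00-13:30.

10:00-11:00, 12:00-13:30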